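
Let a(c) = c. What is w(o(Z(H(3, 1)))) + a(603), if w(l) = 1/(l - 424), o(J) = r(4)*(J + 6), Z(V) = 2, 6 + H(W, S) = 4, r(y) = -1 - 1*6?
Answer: 289439/480 ≈ 603.00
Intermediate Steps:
r(y) = -7 (r(y) = -1 - 6 = -7)
H(W, S) = -2 (H(W, S) = -6 + 4 = -2)
o(J) = -42 - 7*J (o(J) = -7*(J + 6) = -7*(6 + J) = -42 - 7*J)
w(l) = 1/(-424 + l)
w(o(Z(H(3, 1)))) + a(603) = 1/(-424 + (-42 - 7*2)) + 603 = 1/(-424 + (-42 - 14)) + 603 = 1/(-424 - 56) + 603 = 1/(-480) + 603 = -1/480 + 603 = 289439/480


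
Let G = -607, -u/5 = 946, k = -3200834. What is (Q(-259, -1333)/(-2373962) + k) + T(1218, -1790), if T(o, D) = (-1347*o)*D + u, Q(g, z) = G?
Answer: 6964138067295119/2373962 ≈ 2.9336e+9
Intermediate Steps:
u = -4730 (u = -5*946 = -4730)
Q(g, z) = -607
T(o, D) = -4730 - 1347*D*o (T(o, D) = (-1347*o)*D - 4730 = -1347*D*o - 4730 = -4730 - 1347*D*o)
(Q(-259, -1333)/(-2373962) + k) + T(1218, -1790) = (-607/(-2373962) - 3200834) + (-4730 - 1347*(-1790)*1218) = (-607*(-1/2373962) - 3200834) + (-4730 + 2936756340) = (607/2373962 - 3200834) + 2936751610 = -7598658283701/2373962 + 2936751610 = 6964138067295119/2373962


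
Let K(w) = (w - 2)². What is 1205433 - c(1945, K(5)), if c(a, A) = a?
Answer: 1203488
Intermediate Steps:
K(w) = (-2 + w)²
1205433 - c(1945, K(5)) = 1205433 - 1*1945 = 1205433 - 1945 = 1203488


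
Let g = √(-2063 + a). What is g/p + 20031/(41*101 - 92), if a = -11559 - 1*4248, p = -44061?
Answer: 20031/4049 - I*√17870/44061 ≈ 4.9472 - 0.0030339*I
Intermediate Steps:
a = -15807 (a = -11559 - 4248 = -15807)
g = I*√17870 (g = √(-2063 - 15807) = √(-17870) = I*√17870 ≈ 133.68*I)
g/p + 20031/(41*101 - 92) = (I*√17870)/(-44061) + 20031/(41*101 - 92) = (I*√17870)*(-1/44061) + 20031/(4141 - 92) = -I*√17870/44061 + 20031/4049 = 20031/4049 - I*√17870/44061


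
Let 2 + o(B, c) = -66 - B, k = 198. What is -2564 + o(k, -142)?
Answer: -2830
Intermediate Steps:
o(B, c) = -68 - B (o(B, c) = -2 + (-66 - B) = -68 - B)
-2564 + o(k, -142) = -2564 + (-68 - 1*198) = -2564 + (-68 - 198) = -2564 - 266 = -2830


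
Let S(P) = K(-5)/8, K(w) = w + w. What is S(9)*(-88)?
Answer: 110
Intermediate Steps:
K(w) = 2*w
S(P) = -5/4 (S(P) = (2*(-5))/8 = -10*1/8 = -5/4)
S(9)*(-88) = -5/4*(-88) = 110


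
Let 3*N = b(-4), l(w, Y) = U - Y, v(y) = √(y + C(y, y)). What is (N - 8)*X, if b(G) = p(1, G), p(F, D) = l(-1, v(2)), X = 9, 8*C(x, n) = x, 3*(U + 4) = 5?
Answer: -167/2 ≈ -83.500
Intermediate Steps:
U = -7/3 (U = -4 + (⅓)*5 = -4 + 5/3 = -7/3 ≈ -2.3333)
C(x, n) = x/8
v(y) = 3*√2*√y/4 (v(y) = √(y + y/8) = √(9*y/8) = 3*√2*√y/4)
l(w, Y) = -7/3 - Y
p(F, D) = -23/6 (p(F, D) = -7/3 - 3*√2*√2/4 = -7/3 - 1*3/2 = -7/3 - 3/2 = -23/6)
b(G) = -23/6
N = -23/18 (N = (⅓)*(-23/6) = -23/18 ≈ -1.2778)
(N - 8)*X = (-23/18 - 8)*9 = -167/18*9 = -167/2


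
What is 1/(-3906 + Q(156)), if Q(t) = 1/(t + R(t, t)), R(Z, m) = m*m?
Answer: -24492/95665751 ≈ -0.00025602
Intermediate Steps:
R(Z, m) = m**2
Q(t) = 1/(t + t**2)
1/(-3906 + Q(156)) = 1/(-3906 + 1/(156*(1 + 156))) = 1/(-3906 + (1/156)/157) = 1/(-3906 + (1/156)*(1/157)) = 1/(-3906 + 1/24492) = 1/(-95665751/24492) = -24492/95665751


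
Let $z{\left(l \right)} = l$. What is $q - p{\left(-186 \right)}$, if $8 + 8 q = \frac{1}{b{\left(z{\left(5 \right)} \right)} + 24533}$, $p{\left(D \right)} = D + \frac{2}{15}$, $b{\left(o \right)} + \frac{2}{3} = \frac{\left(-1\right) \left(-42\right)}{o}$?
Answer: $\frac{8166174649}{44173320} \approx 184.87$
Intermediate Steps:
$b{\left(o \right)} = - \frac{2}{3} + \frac{42}{o}$ ($b{\left(o \right)} = - \frac{2}{3} + \frac{\left(-1\right) \left(-42\right)}{o} = - \frac{2}{3} + \frac{42}{o}$)
$p{\left(D \right)} = \frac{2}{15} + D$ ($p{\left(D \right)} = D + 2 \cdot \frac{1}{15} = D + \frac{2}{15} = \frac{2}{15} + D$)
$q = - \frac{2944873}{2944888}$ ($q = -1 + \frac{1}{8 \left(\left(- \frac{2}{3} + \frac{42}{5}\right) + 24533\right)} = -1 + \frac{1}{8 \left(\frac{116}{15} + 24533\right)} = -1 + \frac{1}{8 \cdot \frac{368111}{15}} = -1 + \frac{1}{8} \cdot \frac{15}{368111} = -1 + \frac{15}{2944888} = - \frac{2944873}{2944888} \approx -1.0$)
$q - p{\left(-186 \right)} = - \frac{2944873}{2944888} - \left(\frac{2}{15} - 186\right) = - \frac{2944873}{2944888} - - \frac{2788}{15} = - \frac{2944873}{2944888} + \frac{2788}{15} = \frac{8166174649}{44173320}$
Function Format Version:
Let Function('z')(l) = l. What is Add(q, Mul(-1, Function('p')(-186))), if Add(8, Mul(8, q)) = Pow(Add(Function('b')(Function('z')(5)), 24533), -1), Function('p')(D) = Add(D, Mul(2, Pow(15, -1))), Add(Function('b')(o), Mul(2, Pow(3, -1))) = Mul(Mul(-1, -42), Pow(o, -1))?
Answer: Rational(8166174649, 44173320) ≈ 184.87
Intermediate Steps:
Function('b')(o) = Add(Rational(-2, 3), Mul(42, Pow(o, -1))) (Function('b')(o) = Add(Rational(-2, 3), Mul(Mul(-1, -42), Pow(o, -1))) = Add(Rational(-2, 3), Mul(42, Pow(o, -1))))
Function('p')(D) = Add(Rational(2, 15), D) (Function('p')(D) = Add(D, Mul(2, Rational(1, 15))) = Add(D, Rational(2, 15)) = Add(Rational(2, 15), D))
q = Rational(-2944873, 2944888) (q = Add(-1, Mul(Rational(1, 8), Pow(Add(Add(Rational(-2, 3), Mul(42, Pow(5, -1))), 24533), -1))) = Add(-1, Mul(Rational(1, 8), Pow(Add(Add(Rational(-2, 3), Mul(42, Rational(1, 5))), 24533), -1))) = Add(-1, Mul(Rational(1, 8), Pow(Add(Add(Rational(-2, 3), Rational(42, 5)), 24533), -1))) = Add(-1, Mul(Rational(1, 8), Pow(Add(Rational(116, 15), 24533), -1))) = Add(-1, Mul(Rational(1, 8), Pow(Rational(368111, 15), -1))) = Add(-1, Mul(Rational(1, 8), Rational(15, 368111))) = Add(-1, Rational(15, 2944888)) = Rational(-2944873, 2944888) ≈ -1.0000)
Add(q, Mul(-1, Function('p')(-186))) = Add(Rational(-2944873, 2944888), Mul(-1, Add(Rational(2, 15), -186))) = Add(Rational(-2944873, 2944888), Mul(-1, Rational(-2788, 15))) = Add(Rational(-2944873, 2944888), Rational(2788, 15)) = Rational(8166174649, 44173320)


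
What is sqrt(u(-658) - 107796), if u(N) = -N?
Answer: I*sqrt(107138) ≈ 327.32*I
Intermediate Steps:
sqrt(u(-658) - 107796) = sqrt(-1*(-658) - 107796) = sqrt(658 - 107796) = sqrt(-107138) = I*sqrt(107138)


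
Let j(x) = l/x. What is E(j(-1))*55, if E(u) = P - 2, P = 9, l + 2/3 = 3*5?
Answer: 385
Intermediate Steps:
l = 43/3 (l = -⅔ + 3*5 = -⅔ + 15 = 43/3 ≈ 14.333)
j(x) = 43/(3*x)
E(u) = 7 (E(u) = 9 - 2 = 7)
E(j(-1))*55 = 7*55 = 385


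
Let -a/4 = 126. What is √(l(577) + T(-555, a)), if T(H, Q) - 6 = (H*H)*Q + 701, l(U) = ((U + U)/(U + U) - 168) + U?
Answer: I*√155243483 ≈ 12460.0*I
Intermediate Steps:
l(U) = -167 + U (l(U) = ((2*U)/((2*U)) - 168) + U = ((2*U)*(1/(2*U)) - 168) + U = (1 - 168) + U = -167 + U)
a = -504 (a = -4*126 = -504)
T(H, Q) = 707 + Q*H² (T(H, Q) = 6 + ((H*H)*Q + 701) = 6 + (H²*Q + 701) = 6 + (Q*H² + 701) = 6 + (701 + Q*H²) = 707 + Q*H²)
√(l(577) + T(-555, a)) = √((-167 + 577) + (707 - 504*(-555)²)) = √(410 + (707 - 504*308025)) = √(410 + (707 - 155244600)) = √(410 - 155243893) = √(-155243483) = I*√155243483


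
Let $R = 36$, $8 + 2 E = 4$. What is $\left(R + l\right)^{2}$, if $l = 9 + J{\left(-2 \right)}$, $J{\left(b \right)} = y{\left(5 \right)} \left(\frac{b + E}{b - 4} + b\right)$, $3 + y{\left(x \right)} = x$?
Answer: $\frac{16129}{9} \approx 1792.1$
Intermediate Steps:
$E = -2$ ($E = -4 + \frac{1}{2} \cdot 4 = -4 + 2 = -2$)
$y{\left(x \right)} = -3 + x$
$J{\left(b \right)} = 2 b + \frac{2 \left(-2 + b\right)}{-4 + b}$ ($J{\left(b \right)} = \left(-3 + 5\right) \left(\frac{b - 2}{b - 4} + b\right) = 2 \left(\frac{-2 + b}{-4 + b} + b\right) = 2 \left(b + \frac{-2 + b}{-4 + b}\right) = 2 b + \frac{2 \left(-2 + b\right)}{-4 + b}$)
$l = \frac{19}{3}$ ($l = 9 + \frac{2 \left(-2 + \left(-2\right)^{2} - -6\right)}{-4 - 2} = 9 + \frac{2 \left(-2 + 4 + 6\right)}{-6} = 9 + 2 \left(- \frac{1}{6}\right) 8 = 9 - \frac{8}{3} = \frac{19}{3} \approx 6.3333$)
$\left(R + l\right)^{2} = \left(36 + \frac{19}{3}\right)^{2} = \left(\frac{127}{3}\right)^{2} = \frac{16129}{9}$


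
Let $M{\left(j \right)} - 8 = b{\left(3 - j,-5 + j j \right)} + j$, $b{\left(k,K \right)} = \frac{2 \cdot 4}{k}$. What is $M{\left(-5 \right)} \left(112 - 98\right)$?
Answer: $56$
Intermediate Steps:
$b{\left(k,K \right)} = \frac{8}{k}$
$M{\left(j \right)} = 8 + j + \frac{8}{3 - j}$ ($M{\left(j \right)} = 8 + \left(\frac{8}{3 - j} + j\right) = 8 + \left(j + \frac{8}{3 - j}\right) = 8 + j + \frac{8}{3 - j}$)
$M{\left(-5 \right)} \left(112 - 98\right) = \frac{-8 + \left(-3 - 5\right) \left(8 - 5\right)}{-3 - 5} \left(112 - 98\right) = \frac{-8 - 24}{-8} \cdot 14 = - \frac{-8 - 24}{8} \cdot 14 = \left(- \frac{1}{8}\right) \left(-32\right) 14 = 4 \cdot 14 = 56$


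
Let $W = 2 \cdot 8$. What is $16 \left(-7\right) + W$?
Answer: $-96$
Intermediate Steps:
$W = 16$
$16 \left(-7\right) + W = 16 \left(-7\right) + 16 = -112 + 16 = -96$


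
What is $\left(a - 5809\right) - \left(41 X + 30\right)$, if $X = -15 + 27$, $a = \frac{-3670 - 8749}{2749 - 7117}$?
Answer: $- \frac{27641389}{4368} \approx -6328.2$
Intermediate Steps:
$a = \frac{12419}{4368}$ ($a = - \frac{12419}{-4368} = \left(-12419\right) \left(- \frac{1}{4368}\right) = \frac{12419}{4368} \approx 2.8432$)
$X = 12$
$\left(a - 5809\right) - \left(41 X + 30\right) = \left(\frac{12419}{4368} - 5809\right) - \left(41 \cdot 12 + 30\right) = \left(\frac{12419}{4368} - 5809\right) - \left(492 + 30\right) = - \frac{25361293}{4368} - 522 = - \frac{27641389}{4368}$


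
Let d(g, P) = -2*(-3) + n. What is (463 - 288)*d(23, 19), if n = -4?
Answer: 350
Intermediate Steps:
d(g, P) = 2 (d(g, P) = -2*(-3) - 4 = 6 - 4 = 2)
(463 - 288)*d(23, 19) = (463 - 288)*2 = 175*2 = 350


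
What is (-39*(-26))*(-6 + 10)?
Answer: 4056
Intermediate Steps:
(-39*(-26))*(-6 + 10) = 1014*4 = 4056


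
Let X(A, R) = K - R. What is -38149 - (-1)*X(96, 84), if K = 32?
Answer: -38201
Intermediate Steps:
X(A, R) = 32 - R
-38149 - (-1)*X(96, 84) = -38149 - (-1)*(32 - 1*84) = -38149 - (-1)*(32 - 84) = -38149 - (-1)*(-52) = -38149 - 1*52 = -38149 - 52 = -38201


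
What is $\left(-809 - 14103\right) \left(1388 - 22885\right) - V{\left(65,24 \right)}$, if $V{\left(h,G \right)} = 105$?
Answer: $320563159$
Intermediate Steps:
$\left(-809 - 14103\right) \left(1388 - 22885\right) - V{\left(65,24 \right)} = \left(-809 - 14103\right) \left(1388 - 22885\right) - 105 = \left(-14912\right) \left(-21497\right) - 105 = 320563264 - 105 = 320563159$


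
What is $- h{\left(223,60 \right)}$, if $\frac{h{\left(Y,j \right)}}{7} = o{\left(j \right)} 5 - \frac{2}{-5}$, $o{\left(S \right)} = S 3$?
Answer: $- \frac{31514}{5} \approx -6302.8$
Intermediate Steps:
$o{\left(S \right)} = 3 S$
$h{\left(Y,j \right)} = \frac{14}{5} + 105 j$ ($h{\left(Y,j \right)} = 7 \left(3 j 5 - \frac{2}{-5}\right) = 7 \left(15 j - - \frac{2}{5}\right) = 7 \left(15 j + \frac{2}{5}\right) = 7 \left(\frac{2}{5} + 15 j\right) = \frac{14}{5} + 105 j$)
$- h{\left(223,60 \right)} = - (\frac{14}{5} + 105 \cdot 60) = - (\frac{14}{5} + 6300) = \left(-1\right) \frac{31514}{5} = - \frac{31514}{5}$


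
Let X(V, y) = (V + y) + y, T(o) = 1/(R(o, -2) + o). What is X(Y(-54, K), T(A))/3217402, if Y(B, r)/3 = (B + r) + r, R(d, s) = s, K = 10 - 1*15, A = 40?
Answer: -3647/61130638 ≈ -5.9659e-5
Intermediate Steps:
K = -5 (K = 10 - 15 = -5)
Y(B, r) = 3*B + 6*r (Y(B, r) = 3*((B + r) + r) = 3*(B + 2*r) = 3*B + 6*r)
T(o) = 1/(-2 + o)
X(V, y) = V + 2*y
X(Y(-54, K), T(A))/3217402 = ((3*(-54) + 6*(-5)) + 2/(-2 + 40))/3217402 = ((-162 - 30) + 2/38)*(1/3217402) = (-192 + 2*(1/38))*(1/3217402) = (-192 + 1/19)*(1/3217402) = -3647/19*1/3217402 = -3647/61130638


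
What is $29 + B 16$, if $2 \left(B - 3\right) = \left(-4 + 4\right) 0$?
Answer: $77$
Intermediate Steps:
$B = 3$ ($B = 3 + \frac{\left(-4 + 4\right) 0}{2} = 3 + \frac{0 \cdot 0}{2} = 3 + \frac{1}{2} \cdot 0 = 3 + 0 = 3$)
$29 + B 16 = 29 + 3 \cdot 16 = 29 + 48 = 77$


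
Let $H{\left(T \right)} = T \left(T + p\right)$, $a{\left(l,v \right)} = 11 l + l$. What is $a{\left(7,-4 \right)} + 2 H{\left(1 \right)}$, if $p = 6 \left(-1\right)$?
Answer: $74$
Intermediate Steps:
$p = -6$
$a{\left(l,v \right)} = 12 l$
$H{\left(T \right)} = T \left(-6 + T\right)$ ($H{\left(T \right)} = T \left(T - 6\right) = T \left(-6 + T\right)$)
$a{\left(7,-4 \right)} + 2 H{\left(1 \right)} = 12 \cdot 7 + 2 \cdot 1 \left(-6 + 1\right) = 84 + 2 \cdot 1 \left(-5\right) = 84 + 2 \left(-5\right) = 84 - 10 = 74$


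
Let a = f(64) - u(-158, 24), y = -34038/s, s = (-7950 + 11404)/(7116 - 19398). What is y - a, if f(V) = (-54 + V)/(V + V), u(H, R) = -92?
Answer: 13367573701/110528 ≈ 1.2094e+5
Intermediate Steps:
f(V) = (-54 + V)/(2*V) (f(V) = (-54 + V)/((2*V)) = (-54 + V)*(1/(2*V)) = (-54 + V)/(2*V))
s = -1727/6141 (s = 3454/(-12282) = 3454*(-1/12282) = -1727/6141 ≈ -0.28122)
y = 209027358/1727 (y = -34038/(-1727/6141) = -34038*(-6141/1727) = 209027358/1727 ≈ 1.2104e+5)
a = 5893/64 (a = (½)*(-54 + 64)/64 - 1*(-92) = (½)*(1/64)*10 + 92 = 5/64 + 92 = 5893/64 ≈ 92.078)
y - a = 209027358/1727 - 1*5893/64 = 209027358/1727 - 5893/64 = 13367573701/110528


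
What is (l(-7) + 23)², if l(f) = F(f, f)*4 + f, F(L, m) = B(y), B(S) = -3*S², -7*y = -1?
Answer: 595984/2401 ≈ 248.22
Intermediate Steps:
y = ⅐ (y = -⅐*(-1) = ⅐ ≈ 0.14286)
F(L, m) = -3/49 (F(L, m) = -3*(⅐)² = -3*1/49 = -3/49)
l(f) = -12/49 + f (l(f) = -3/49*4 + f = -12/49 + f)
(l(-7) + 23)² = ((-12/49 - 7) + 23)² = (-355/49 + 23)² = (772/49)² = 595984/2401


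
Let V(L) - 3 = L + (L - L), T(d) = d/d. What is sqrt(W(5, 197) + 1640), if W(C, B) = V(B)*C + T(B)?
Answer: sqrt(2641) ≈ 51.391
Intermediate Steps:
T(d) = 1
V(L) = 3 + L (V(L) = 3 + (L + (L - L)) = 3 + (L + 0) = 3 + L)
W(C, B) = 1 + C*(3 + B) (W(C, B) = (3 + B)*C + 1 = C*(3 + B) + 1 = 1 + C*(3 + B))
sqrt(W(5, 197) + 1640) = sqrt((1 + 5*(3 + 197)) + 1640) = sqrt((1 + 5*200) + 1640) = sqrt((1 + 1000) + 1640) = sqrt(1001 + 1640) = sqrt(2641)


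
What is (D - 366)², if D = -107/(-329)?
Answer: 14473774249/108241 ≈ 1.3372e+5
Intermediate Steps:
D = 107/329 (D = -107*(-1/329) = 107/329 ≈ 0.32523)
(D - 366)² = (107/329 - 366)² = (-120307/329)² = 14473774249/108241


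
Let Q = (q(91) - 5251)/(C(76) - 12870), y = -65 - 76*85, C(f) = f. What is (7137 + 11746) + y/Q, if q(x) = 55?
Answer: 2439203/866 ≈ 2816.6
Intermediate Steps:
y = -6525 (y = -65 - 6460 = -6525)
Q = 2598/6397 (Q = (55 - 5251)/(76 - 12870) = -5196/(-12794) = -5196*(-1/12794) = 2598/6397 ≈ 0.40613)
(7137 + 11746) + y/Q = (7137 + 11746) - 6525/2598/6397 = 18883 - 6525*6397/2598 = 18883 - 13913475/866 = 2439203/866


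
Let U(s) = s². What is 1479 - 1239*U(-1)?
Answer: 240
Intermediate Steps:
1479 - 1239*U(-1) = 1479 - 1239*(-1)² = 1479 - 1239*1 = 1479 - 1239 = 240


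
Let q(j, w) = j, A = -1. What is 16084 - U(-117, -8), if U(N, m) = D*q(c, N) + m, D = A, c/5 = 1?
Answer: 16097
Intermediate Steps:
c = 5 (c = 5*1 = 5)
D = -1
U(N, m) = -5 + m (U(N, m) = -1*5 + m = -5 + m)
16084 - U(-117, -8) = 16084 - (-5 - 8) = 16084 - 1*(-13) = 16084 + 13 = 16097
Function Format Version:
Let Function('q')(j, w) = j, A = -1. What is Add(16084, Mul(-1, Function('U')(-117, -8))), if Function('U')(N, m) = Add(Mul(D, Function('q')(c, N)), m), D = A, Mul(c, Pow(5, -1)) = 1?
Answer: 16097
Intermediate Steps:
c = 5 (c = Mul(5, 1) = 5)
D = -1
Function('U')(N, m) = Add(-5, m) (Function('U')(N, m) = Add(Mul(-1, 5), m) = Add(-5, m))
Add(16084, Mul(-1, Function('U')(-117, -8))) = Add(16084, Mul(-1, Add(-5, -8))) = Add(16084, Mul(-1, -13)) = Add(16084, 13) = 16097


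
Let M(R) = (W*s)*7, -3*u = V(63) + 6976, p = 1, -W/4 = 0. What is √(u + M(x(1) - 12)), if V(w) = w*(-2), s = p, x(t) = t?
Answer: 5*I*√822/3 ≈ 47.784*I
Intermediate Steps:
W = 0 (W = -4*0 = 0)
s = 1
V(w) = -2*w
u = -6850/3 (u = -(-2*63 + 6976)/3 = -(-126 + 6976)/3 = -⅓*6850 = -6850/3 ≈ -2283.3)
M(R) = 0 (M(R) = (0*1)*7 = 0*7 = 0)
√(u + M(x(1) - 12)) = √(-6850/3 + 0) = √(-6850/3) = 5*I*√822/3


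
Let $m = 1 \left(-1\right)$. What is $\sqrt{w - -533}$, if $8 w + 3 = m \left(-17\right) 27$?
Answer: $\sqrt{590} \approx 24.29$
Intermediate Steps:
$m = -1$
$w = 57$ ($w = - \frac{3}{8} + \frac{\left(-1\right) \left(-17\right) 27}{8} = - \frac{3}{8} + \frac{17 \cdot 27}{8} = - \frac{3}{8} + \frac{1}{8} \cdot 459 = - \frac{3}{8} + \frac{459}{8} = 57$)
$\sqrt{w - -533} = \sqrt{57 - -533} = \sqrt{57 + \left(567 - 34\right)} = \sqrt{57 + 533} = \sqrt{590}$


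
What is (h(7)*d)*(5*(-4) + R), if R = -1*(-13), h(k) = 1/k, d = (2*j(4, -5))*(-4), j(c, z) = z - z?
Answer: 0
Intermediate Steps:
j(c, z) = 0
d = 0 (d = (2*0)*(-4) = 0*(-4) = 0)
R = 13
(h(7)*d)*(5*(-4) + R) = (0/7)*(5*(-4) + 13) = ((⅐)*0)*(-20 + 13) = 0*(-7) = 0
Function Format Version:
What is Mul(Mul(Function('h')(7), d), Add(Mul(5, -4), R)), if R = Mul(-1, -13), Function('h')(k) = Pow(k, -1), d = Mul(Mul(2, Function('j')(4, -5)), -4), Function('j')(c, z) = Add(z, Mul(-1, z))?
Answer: 0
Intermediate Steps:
Function('j')(c, z) = 0
d = 0 (d = Mul(Mul(2, 0), -4) = Mul(0, -4) = 0)
R = 13
Mul(Mul(Function('h')(7), d), Add(Mul(5, -4), R)) = Mul(Mul(Pow(7, -1), 0), Add(Mul(5, -4), 13)) = Mul(Mul(Rational(1, 7), 0), Add(-20, 13)) = Mul(0, -7) = 0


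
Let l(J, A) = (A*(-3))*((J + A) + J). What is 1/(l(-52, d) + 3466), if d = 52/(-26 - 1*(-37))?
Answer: 121/589738 ≈ 0.00020518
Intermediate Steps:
d = 52/11 (d = 52/(-26 + 37) = 52/11 ≈ 4.7273)
l(J, A) = -3*A*(A + 2*J) (l(J, A) = (-3*A)*((A + J) + J) = (-3*A)*(A + 2*J) = -3*A*(A + 2*J))
1/(l(-52, d) + 3466) = 1/(-3*52/11*(52/11 + 2*(-52)) + 3466) = 1/(-3*52/11*(52/11 - 104) + 3466) = 1/(-3*52/11*(-1092/11) + 3466) = 1/(170352/121 + 3466) = 1/(589738/121) = 121/589738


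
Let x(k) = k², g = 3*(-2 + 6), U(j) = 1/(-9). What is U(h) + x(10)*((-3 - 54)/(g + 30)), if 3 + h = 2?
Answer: -8557/63 ≈ -135.83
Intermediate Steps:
h = -1 (h = -3 + 2 = -1)
U(j) = -⅑
g = 12 (g = 3*4 = 12)
U(h) + x(10)*((-3 - 54)/(g + 30)) = -⅑ + 10²*((-3 - 54)/(12 + 30)) = -⅑ + 100*(-57/42) = -⅑ + 100*(-57*1/42) = -⅑ + 100*(-19/14) = -⅑ - 950/7 = -8557/63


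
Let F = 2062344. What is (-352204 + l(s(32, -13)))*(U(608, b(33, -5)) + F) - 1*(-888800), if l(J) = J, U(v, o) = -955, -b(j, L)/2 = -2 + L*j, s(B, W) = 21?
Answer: -725985273387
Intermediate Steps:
b(j, L) = 4 - 2*L*j (b(j, L) = -2*(-2 + L*j) = 4 - 2*L*j)
(-352204 + l(s(32, -13)))*(U(608, b(33, -5)) + F) - 1*(-888800) = (-352204 + 21)*(-955 + 2062344) - 1*(-888800) = -352183*2061389 + 888800 = -725986162187 + 888800 = -725985273387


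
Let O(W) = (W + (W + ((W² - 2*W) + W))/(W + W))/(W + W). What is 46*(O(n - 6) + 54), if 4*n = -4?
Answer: 5037/2 ≈ 2518.5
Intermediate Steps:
n = -1 (n = (¼)*(-4) = -1)
O(W) = ¾ (O(W) = (W + (W + (W² - W))/((2*W)))/((2*W)) = (W + W²*(1/(2*W)))*(1/(2*W)) = (W + W/2)*(1/(2*W)) = (3*W/2)*(1/(2*W)) = ¾)
46*(O(n - 6) + 54) = 46*(¾ + 54) = 46*(219/4) = 5037/2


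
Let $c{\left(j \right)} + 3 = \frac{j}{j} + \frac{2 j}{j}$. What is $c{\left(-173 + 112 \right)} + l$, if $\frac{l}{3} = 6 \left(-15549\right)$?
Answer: $-279882$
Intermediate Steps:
$c{\left(j \right)} = 0$ ($c{\left(j \right)} = -3 + \left(\frac{j}{j} + \frac{2 j}{j}\right) = -3 + \left(1 + 2\right) = -3 + 3 = 0$)
$l = -279882$ ($l = 3 \cdot 6 \left(-15549\right) = 3 \left(-93294\right) = -279882$)
$c{\left(-173 + 112 \right)} + l = 0 - 279882 = -279882$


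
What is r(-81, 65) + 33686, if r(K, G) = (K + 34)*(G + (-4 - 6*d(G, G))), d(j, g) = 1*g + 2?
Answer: 49713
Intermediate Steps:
d(j, g) = 2 + g (d(j, g) = g + 2 = 2 + g)
r(K, G) = (-16 - 5*G)*(34 + K) (r(K, G) = (K + 34)*(G + (-4 - 6*(2 + G))) = (34 + K)*(G + (-4 + (-12 - 6*G))) = (34 + K)*(G + (-16 - 6*G)) = (34 + K)*(-16 - 5*G) = (-16 - 5*G)*(34 + K))
r(-81, 65) + 33686 = (-544 - 170*65 - 16*(-81) - 5*65*(-81)) + 33686 = (-544 - 11050 + 1296 + 26325) + 33686 = 16027 + 33686 = 49713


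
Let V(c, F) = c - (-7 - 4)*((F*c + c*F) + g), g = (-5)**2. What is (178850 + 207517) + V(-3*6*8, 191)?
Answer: -218590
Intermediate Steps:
g = 25
V(c, F) = 275 + c + 22*F*c (V(c, F) = c - (-7 - 4)*((F*c + c*F) + 25) = c - (-11)*((F*c + F*c) + 25) = c - (-11)*(2*F*c + 25) = c - (-11)*(25 + 2*F*c) = c - (-275 - 22*F*c) = c + (275 + 22*F*c) = 275 + c + 22*F*c)
(178850 + 207517) + V(-3*6*8, 191) = (178850 + 207517) + (275 - 3*6*8 + 22*191*(-3*6*8)) = 386367 + (275 - 18*8 + 22*191*(-18*8)) = 386367 + (275 - 144 + 22*191*(-144)) = 386367 + (275 - 144 - 605088) = 386367 - 604957 = -218590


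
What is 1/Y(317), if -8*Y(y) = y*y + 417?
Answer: -4/50453 ≈ -7.9282e-5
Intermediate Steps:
Y(y) = -417/8 - y**2/8 (Y(y) = -(y*y + 417)/8 = -(y**2 + 417)/8 = -(417 + y**2)/8 = -417/8 - y**2/8)
1/Y(317) = 1/(-417/8 - 1/8*317**2) = 1/(-417/8 - 1/8*100489) = 1/(-417/8 - 100489/8) = 1/(-50453/4) = -4/50453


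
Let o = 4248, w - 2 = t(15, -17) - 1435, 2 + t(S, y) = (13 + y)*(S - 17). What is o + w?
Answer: 2821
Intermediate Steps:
t(S, y) = -2 + (-17 + S)*(13 + y) (t(S, y) = -2 + (13 + y)*(S - 17) = -2 + (13 + y)*(-17 + S) = -2 + (-17 + S)*(13 + y))
w = -1427 (w = 2 + ((-223 - 17*(-17) + 13*15 + 15*(-17)) - 1435) = 2 + ((-223 + 289 + 195 - 255) - 1435) = 2 + (6 - 1435) = 2 - 1429 = -1427)
o + w = 4248 - 1427 = 2821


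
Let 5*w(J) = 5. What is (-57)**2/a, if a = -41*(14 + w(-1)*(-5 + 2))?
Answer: -3249/451 ≈ -7.2040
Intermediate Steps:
w(J) = 1 (w(J) = (1/5)*5 = 1)
a = -451 (a = -41*(14 + 1*(-5 + 2)) = -41*(14 + 1*(-3)) = -41*(14 - 3) = -41*11 = -451)
(-57)**2/a = (-57)**2/(-451) = 3249*(-1/451) = -3249/451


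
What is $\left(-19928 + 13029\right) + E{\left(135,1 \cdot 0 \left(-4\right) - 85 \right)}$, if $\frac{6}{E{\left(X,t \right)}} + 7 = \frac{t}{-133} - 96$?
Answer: $- \frac{15653964}{2269} \approx -6899.1$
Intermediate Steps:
$E{\left(X,t \right)} = \frac{6}{-103 - \frac{t}{133}}$ ($E{\left(X,t \right)} = \frac{6}{-7 + \left(\frac{t}{-133} - 96\right)} = \frac{6}{-7 - \left(96 + \frac{t}{133}\right)} = \frac{6}{-103 - \frac{t}{133}}$)
$\left(-19928 + 13029\right) + E{\left(135,1 \cdot 0 \left(-4\right) - 85 \right)} = \left(-19928 + 13029\right) - \frac{798}{13699 - \left(85 - 1 \cdot 0 \left(-4\right)\right)} = -6899 - \frac{798}{13699 + \left(0 \left(-4\right) - 85\right)} = -6899 - \frac{798}{13699 + \left(0 - 85\right)} = -6899 - \frac{798}{13699 - 85} = -6899 - \frac{798}{13614} = -6899 - \frac{133}{2269} = - \frac{15653964}{2269}$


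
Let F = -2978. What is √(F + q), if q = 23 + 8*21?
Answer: I*√2787 ≈ 52.792*I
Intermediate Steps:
q = 191 (q = 23 + 168 = 191)
√(F + q) = √(-2978 + 191) = √(-2787) = I*√2787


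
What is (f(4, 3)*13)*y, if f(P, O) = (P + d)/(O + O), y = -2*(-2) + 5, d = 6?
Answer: 195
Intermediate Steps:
y = 9 (y = 4 + 5 = 9)
f(P, O) = (6 + P)/(2*O) (f(P, O) = (P + 6)/(O + O) = (6 + P)/((2*O)) = (6 + P)*(1/(2*O)) = (6 + P)/(2*O))
(f(4, 3)*13)*y = (((1/2)*(6 + 4)/3)*13)*9 = (((1/2)*(1/3)*10)*13)*9 = ((5/3)*13)*9 = (65/3)*9 = 195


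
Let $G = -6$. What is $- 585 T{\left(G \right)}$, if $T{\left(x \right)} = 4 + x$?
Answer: $1170$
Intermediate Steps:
$- 585 T{\left(G \right)} = - 585 \left(4 - 6\right) = \left(-585\right) \left(-2\right) = 1170$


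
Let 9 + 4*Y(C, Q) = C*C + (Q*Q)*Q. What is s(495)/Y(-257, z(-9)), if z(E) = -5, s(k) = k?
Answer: 396/13183 ≈ 0.030039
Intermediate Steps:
Y(C, Q) = -9/4 + C**2/4 + Q**3/4 (Y(C, Q) = -9/4 + (C*C + (Q*Q)*Q)/4 = -9/4 + (C**2 + Q**2*Q)/4 = -9/4 + (C**2 + Q**3)/4 = -9/4 + (C**2/4 + Q**3/4) = -9/4 + C**2/4 + Q**3/4)
s(495)/Y(-257, z(-9)) = 495/(-9/4 + (1/4)*(-257)**2 + (1/4)*(-5)**3) = 495/(-9/4 + (1/4)*66049 + (1/4)*(-125)) = 495/(-9/4 + 66049/4 - 125/4) = 495/(65915/4) = 495*(4/65915) = 396/13183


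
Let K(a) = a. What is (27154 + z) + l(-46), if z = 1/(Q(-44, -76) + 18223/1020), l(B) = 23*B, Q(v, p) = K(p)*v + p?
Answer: 87462910988/3351583 ≈ 26096.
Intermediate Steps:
Q(v, p) = p + p*v (Q(v, p) = p*v + p = p + p*v)
z = 1020/3351583 (z = 1/(-76*(1 - 44) + 18223/1020) = 1/(-76*(-43) + 18223*(1/1020)) = 1/(3268 + 18223/1020) = 1/(3351583/1020) = 1020/3351583 ≈ 0.00030433)
(27154 + z) + l(-46) = (27154 + 1020/3351583) + 23*(-46) = 91008885802/3351583 - 1058 = 87462910988/3351583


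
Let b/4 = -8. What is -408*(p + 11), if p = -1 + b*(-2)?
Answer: -30192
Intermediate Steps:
b = -32 (b = 4*(-8) = -32)
p = 63 (p = -1 - 32*(-2) = -1 + 64 = 63)
-408*(p + 11) = -408*(63 + 11) = -408*74 = -30192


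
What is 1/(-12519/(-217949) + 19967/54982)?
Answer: 11983271918/5040107341 ≈ 2.3776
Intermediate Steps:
1/(-12519/(-217949) + 19967/54982) = 1/(-12519*(-1/217949) + 19967*(1/54982)) = 1/(12519/217949 + 19967/54982) = 1/(5040107341/11983271918) = 11983271918/5040107341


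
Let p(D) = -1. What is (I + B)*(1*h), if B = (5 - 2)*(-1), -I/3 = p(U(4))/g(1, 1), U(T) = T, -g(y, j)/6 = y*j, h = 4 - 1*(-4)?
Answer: -28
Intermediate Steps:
h = 8 (h = 4 + 4 = 8)
g(y, j) = -6*j*y (g(y, j) = -6*y*j = -6*j*y)
I = -½ (I = -(-3)/((-6*1*1)) = -(-3)/(-6) = -(-3)*(-1)/6 = -3*⅙ = -½ ≈ -0.50000)
B = -3 (B = 3*(-1) = -3)
(I + B)*(1*h) = (-½ - 3)*(1*8) = -7/2*8 = -28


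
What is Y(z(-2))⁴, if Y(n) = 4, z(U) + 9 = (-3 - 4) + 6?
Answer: 256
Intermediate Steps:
z(U) = -10 (z(U) = -9 + ((-3 - 4) + 6) = -9 + (-7 + 6) = -9 - 1 = -10)
Y(z(-2))⁴ = 4⁴ = 256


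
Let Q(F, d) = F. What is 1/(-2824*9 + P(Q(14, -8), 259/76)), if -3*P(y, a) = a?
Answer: -228/5795107 ≈ -3.9344e-5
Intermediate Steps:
P(y, a) = -a/3
1/(-2824*9 + P(Q(14, -8), 259/76)) = 1/(-2824*9 - 259/(3*76)) = 1/(-25416 - 259/(3*76)) = 1/(-25416 - ⅓*259/76) = 1/(-25416 - 259/228) = 1/(-5795107/228) = -228/5795107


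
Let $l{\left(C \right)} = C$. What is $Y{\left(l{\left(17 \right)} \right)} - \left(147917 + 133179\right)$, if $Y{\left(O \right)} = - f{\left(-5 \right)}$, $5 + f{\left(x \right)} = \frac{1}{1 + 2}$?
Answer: $- \frac{843274}{3} \approx -2.8109 \cdot 10^{5}$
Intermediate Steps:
$f{\left(x \right)} = - \frac{14}{3}$ ($f{\left(x \right)} = -5 + \frac{1}{1 + 2} = -5 + \frac{1}{3} = - \frac{14}{3}$)
$Y{\left(O \right)} = \frac{14}{3}$ ($Y{\left(O \right)} = \left(-1\right) \left(- \frac{14}{3}\right) = \frac{14}{3}$)
$Y{\left(l{\left(17 \right)} \right)} - \left(147917 + 133179\right) = \frac{14}{3} - \left(147917 + 133179\right) = \frac{14}{3} - 281096 = - \frac{843274}{3}$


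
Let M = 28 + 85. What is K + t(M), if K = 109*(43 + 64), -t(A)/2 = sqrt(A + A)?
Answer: 11663 - 2*sqrt(226) ≈ 11633.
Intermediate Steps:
M = 113
t(A) = -2*sqrt(2)*sqrt(A) (t(A) = -2*sqrt(A + A) = -2*sqrt(2)*sqrt(A))
K = 11663 (K = 109*107 = 11663)
K + t(M) = 11663 - 2*sqrt(2)*sqrt(113) = 11663 - 2*sqrt(226)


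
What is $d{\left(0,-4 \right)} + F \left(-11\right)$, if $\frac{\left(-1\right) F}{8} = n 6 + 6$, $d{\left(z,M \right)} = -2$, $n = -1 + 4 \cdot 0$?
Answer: $-2$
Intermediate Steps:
$n = -1$ ($n = -1 + 0 = -1$)
$F = 0$ ($F = - 8 \left(\left(-1\right) 6 + 6\right) = - 8 \left(-6 + 6\right) = \left(-8\right) 0 = 0$)
$d{\left(0,-4 \right)} + F \left(-11\right) = -2 + 0 \left(-11\right) = -2 + 0 = -2$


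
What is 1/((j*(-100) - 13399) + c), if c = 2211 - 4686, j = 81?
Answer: -1/23974 ≈ -4.1712e-5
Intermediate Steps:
c = -2475
1/((j*(-100) - 13399) + c) = 1/((81*(-100) - 13399) - 2475) = 1/((-8100 - 13399) - 2475) = 1/(-21499 - 2475) = 1/(-23974) = -1/23974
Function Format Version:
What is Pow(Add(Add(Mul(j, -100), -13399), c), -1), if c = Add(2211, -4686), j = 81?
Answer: Rational(-1, 23974) ≈ -4.1712e-5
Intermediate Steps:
c = -2475
Pow(Add(Add(Mul(j, -100), -13399), c), -1) = Pow(Add(Add(Mul(81, -100), -13399), -2475), -1) = Pow(Add(Add(-8100, -13399), -2475), -1) = Pow(Add(-21499, -2475), -1) = Pow(-23974, -1) = Rational(-1, 23974)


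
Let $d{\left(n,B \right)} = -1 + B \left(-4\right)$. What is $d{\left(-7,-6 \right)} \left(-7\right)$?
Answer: $-161$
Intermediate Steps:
$d{\left(n,B \right)} = -1 - 4 B$
$d{\left(-7,-6 \right)} \left(-7\right) = \left(-1 - -24\right) \left(-7\right) = \left(-1 + 24\right) \left(-7\right) = 23 \left(-7\right) = -161$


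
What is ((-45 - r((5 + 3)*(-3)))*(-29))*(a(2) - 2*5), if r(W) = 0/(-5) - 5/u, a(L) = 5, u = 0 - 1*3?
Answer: -20300/3 ≈ -6766.7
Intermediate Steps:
u = -3 (u = 0 - 3 = -3)
r(W) = 5/3 (r(W) = 0/(-5) - 5/(-3) = 0*(-1/5) - 5*(-1/3) = 0 + 5/3 = 5/3)
((-45 - r((5 + 3)*(-3)))*(-29))*(a(2) - 2*5) = ((-45 - 1*5/3)*(-29))*(5 - 2*5) = ((-45 - 5/3)*(-29))*(5 - 10) = -140/3*(-29)*(-5) = (4060/3)*(-5) = -20300/3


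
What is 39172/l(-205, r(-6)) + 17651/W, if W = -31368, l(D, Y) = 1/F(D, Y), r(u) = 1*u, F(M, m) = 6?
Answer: 7372466125/31368 ≈ 2.3503e+5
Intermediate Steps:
r(u) = u
l(D, Y) = 1/6
39172/l(-205, r(-6)) + 17651/W = 39172/(1/6) + 17651/(-31368) = 39172*6 + 17651*(-1/31368) = 235032 - 17651/31368 = 7372466125/31368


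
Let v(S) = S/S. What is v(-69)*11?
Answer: 11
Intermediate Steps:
v(S) = 1
v(-69)*11 = 1*11 = 11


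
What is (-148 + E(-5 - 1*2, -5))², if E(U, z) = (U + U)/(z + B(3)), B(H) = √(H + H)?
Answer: 7519740/361 - 76776*√6/361 ≈ 20309.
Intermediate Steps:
B(H) = √2*√H (B(H) = √(2*H) = √2*√H)
E(U, z) = 2*U/(z + √6) (E(U, z) = (U + U)/(z + √2*√3) = (2*U)/(z + √6) = 2*U/(z + √6))
(-148 + E(-5 - 1*2, -5))² = (-148 + 2*(-5 - 1*2)/(-5 + √6))² = (-148 + 2*(-5 - 2)/(-5 + √6))² = (-148 + 2*(-7)/(-5 + √6))² = (-148 - 14/(-5 + √6))²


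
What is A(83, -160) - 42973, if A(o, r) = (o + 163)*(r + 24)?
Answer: -76429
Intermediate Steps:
A(o, r) = (24 + r)*(163 + o) (A(o, r) = (163 + o)*(24 + r) = (24 + r)*(163 + o))
A(83, -160) - 42973 = (3912 + 24*83 + 163*(-160) + 83*(-160)) - 42973 = (3912 + 1992 - 26080 - 13280) - 42973 = -33456 - 42973 = -76429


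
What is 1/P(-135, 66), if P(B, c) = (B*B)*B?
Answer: -1/2460375 ≈ -4.0644e-7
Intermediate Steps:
P(B, c) = B**3 (P(B, c) = B**2*B = B**3)
1/P(-135, 66) = 1/((-135)**3) = 1/(-2460375) = -1/2460375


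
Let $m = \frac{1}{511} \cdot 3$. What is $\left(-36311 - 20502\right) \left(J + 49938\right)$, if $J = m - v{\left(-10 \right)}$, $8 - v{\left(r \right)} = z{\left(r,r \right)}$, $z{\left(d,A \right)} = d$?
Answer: $- \frac{1449249804999}{511} \approx -2.8361 \cdot 10^{9}$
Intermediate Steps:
$v{\left(r \right)} = 8 - r$
$m = \frac{3}{511}$ ($m = \frac{1}{511} \cdot 3 = \frac{3}{511} \approx 0.0058708$)
$J = - \frac{9195}{511}$ ($J = \frac{3}{511} - \left(8 - -10\right) = \frac{3}{511} - \left(8 + 10\right) = \frac{3}{511} - 18 = - \frac{9195}{511} \approx -17.994$)
$\left(-36311 - 20502\right) \left(J + 49938\right) = \left(-36311 - 20502\right) \left(- \frac{9195}{511} + 49938\right) = \left(-56813\right) \frac{25509123}{511} = - \frac{1449249804999}{511}$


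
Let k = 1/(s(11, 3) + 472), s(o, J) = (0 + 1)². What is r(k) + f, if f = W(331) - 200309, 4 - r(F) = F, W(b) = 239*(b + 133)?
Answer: -42290458/473 ≈ -89409.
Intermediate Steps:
s(o, J) = 1 (s(o, J) = 1² = 1)
W(b) = 31787 + 239*b (W(b) = 239*(133 + b) = 31787 + 239*b)
k = 1/473 (k = 1/(1 + 472) = 1/473 ≈ 0.0021142)
r(F) = 4 - F
f = -89413 (f = (31787 + 239*331) - 200309 = (31787 + 79109) - 200309 = 110896 - 200309 = -89413)
r(k) + f = (4 - 1*1/473) - 89413 = (4 - 1/473) - 89413 = 1891/473 - 89413 = -42290458/473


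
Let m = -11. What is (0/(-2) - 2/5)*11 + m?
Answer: -77/5 ≈ -15.400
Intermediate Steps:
(0/(-2) - 2/5)*11 + m = (0/(-2) - 2/5)*11 - 11 = (0*(-1/2) - 2*1/5)*11 - 11 = (0 - 2/5)*11 - 11 = -2/5*11 - 11 = -22/5 - 11 = -77/5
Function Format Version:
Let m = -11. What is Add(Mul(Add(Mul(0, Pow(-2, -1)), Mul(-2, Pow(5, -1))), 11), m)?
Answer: Rational(-77, 5) ≈ -15.400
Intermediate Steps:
Add(Mul(Add(Mul(0, Pow(-2, -1)), Mul(-2, Pow(5, -1))), 11), m) = Add(Mul(Add(Mul(0, Pow(-2, -1)), Mul(-2, Pow(5, -1))), 11), -11) = Add(Mul(Add(Mul(0, Rational(-1, 2)), Mul(-2, Rational(1, 5))), 11), -11) = Add(Mul(Add(0, Rational(-2, 5)), 11), -11) = Add(Mul(Rational(-2, 5), 11), -11) = Add(Rational(-22, 5), -11) = Rational(-77, 5)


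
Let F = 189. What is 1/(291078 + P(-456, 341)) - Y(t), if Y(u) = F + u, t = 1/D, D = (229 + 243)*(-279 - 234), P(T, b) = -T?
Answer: -2223612524711/11765146104 ≈ -189.00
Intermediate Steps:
D = -242136 (D = 472*(-513) = -242136)
t = -1/242136 (t = 1/(-242136) = -1/242136 ≈ -4.1299e-6)
Y(u) = 189 + u
1/(291078 + P(-456, 341)) - Y(t) = 1/(291078 - 1*(-456)) - (189 - 1/242136) = 1/(291078 + 456) - 1*45763703/242136 = 1/291534 - 45763703/242136 = -2223612524711/11765146104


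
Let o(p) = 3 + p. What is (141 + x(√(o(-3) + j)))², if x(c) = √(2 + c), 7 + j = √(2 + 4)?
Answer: (141 + √(2 + I*√(7 - √6)))² ≈ 20326.0 + 193.8*I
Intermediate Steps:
j = -7 + √6 (j = -7 + √(2 + 4) = -7 + √6 ≈ -4.5505)
(141 + x(√(o(-3) + j)))² = (141 + √(2 + √((3 - 3) + (-7 + √6))))² = (141 + √(2 + √(0 + (-7 + √6))))² = (141 + √(2 + √(-7 + √6)))²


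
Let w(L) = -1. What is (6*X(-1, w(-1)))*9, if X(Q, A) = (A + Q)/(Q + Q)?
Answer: 54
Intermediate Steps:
X(Q, A) = (A + Q)/(2*Q) (X(Q, A) = (A + Q)/((2*Q)) = (A + Q)*(1/(2*Q)) = (A + Q)/(2*Q))
(6*X(-1, w(-1)))*9 = (6*((½)*(-1 - 1)/(-1)))*9 = (6*((½)*(-1)*(-2)))*9 = (6*1)*9 = 6*9 = 54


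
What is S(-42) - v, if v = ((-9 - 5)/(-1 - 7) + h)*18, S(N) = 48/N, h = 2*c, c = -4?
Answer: 1559/14 ≈ 111.36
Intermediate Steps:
h = -8 (h = 2*(-4) = -8)
v = -225/2 (v = ((-9 - 5)/(-1 - 7) - 8)*18 = (-14/(-8) - 8)*18 = (-14*(-⅛) - 8)*18 = (7/4 - 8)*18 = -25/4*18 = -225/2 ≈ -112.50)
S(-42) - v = 48/(-42) - 1*(-225/2) = 48*(-1/42) + 225/2 = -8/7 + 225/2 = 1559/14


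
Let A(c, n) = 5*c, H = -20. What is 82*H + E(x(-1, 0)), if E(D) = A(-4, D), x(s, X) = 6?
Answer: -1660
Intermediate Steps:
E(D) = -20 (E(D) = 5*(-4) = -20)
82*H + E(x(-1, 0)) = 82*(-20) - 20 = -1640 - 20 = -1660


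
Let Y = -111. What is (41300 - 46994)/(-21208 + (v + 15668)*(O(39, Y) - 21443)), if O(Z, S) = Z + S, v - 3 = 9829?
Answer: 2847/274326854 ≈ 1.0378e-5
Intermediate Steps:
v = 9832 (v = 3 + 9829 = 9832)
O(Z, S) = S + Z
(41300 - 46994)/(-21208 + (v + 15668)*(O(39, Y) - 21443)) = (41300 - 46994)/(-21208 + (9832 + 15668)*((-111 + 39) - 21443)) = -5694/(-21208 + 25500*(-72 - 21443)) = -5694/(-21208 + 25500*(-21515)) = -5694/(-21208 - 548632500) = -5694/(-548653708) = -5694*(-1/548653708) = 2847/274326854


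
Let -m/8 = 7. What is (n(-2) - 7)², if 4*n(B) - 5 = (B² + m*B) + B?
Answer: 8281/16 ≈ 517.56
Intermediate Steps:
m = -56 (m = -8*7 = -56)
n(B) = 5/4 - 55*B/4 + B²/4 (n(B) = 5/4 + ((B² - 56*B) + B)/4 = 5/4 + (B² - 55*B)/4 = 5/4 + (-55*B/4 + B²/4) = 5/4 - 55*B/4 + B²/4)
(n(-2) - 7)² = ((5/4 - 55/4*(-2) + (¼)*(-2)²) - 7)² = ((5/4 + 55/2 + (¼)*4) - 7)² = ((5/4 + 55/2 + 1) - 7)² = (119/4 - 7)² = (91/4)² = 8281/16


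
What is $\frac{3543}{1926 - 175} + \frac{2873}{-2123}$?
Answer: $\frac{2491166}{3717373} \approx 0.67014$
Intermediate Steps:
$\frac{3543}{1926 - 175} + \frac{2873}{-2123} = \frac{3543}{1751} + 2873 \left(- \frac{1}{2123}\right) = 3543 \cdot \frac{1}{1751} - \frac{2873}{2123} = \frac{3543}{1751} - \frac{2873}{2123} = \frac{2491166}{3717373}$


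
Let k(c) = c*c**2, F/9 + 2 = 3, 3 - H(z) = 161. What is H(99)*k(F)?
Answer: -115182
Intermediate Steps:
H(z) = -158 (H(z) = 3 - 1*161 = 3 - 161 = -158)
F = 9 (F = -18 + 9*3 = -18 + 27 = 9)
k(c) = c**3
H(99)*k(F) = -158*9**3 = -158*729 = -115182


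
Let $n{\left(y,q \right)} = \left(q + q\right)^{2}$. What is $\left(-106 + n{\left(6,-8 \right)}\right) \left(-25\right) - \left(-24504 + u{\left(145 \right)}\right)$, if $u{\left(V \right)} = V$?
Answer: $20609$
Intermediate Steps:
$n{\left(y,q \right)} = 4 q^{2}$ ($n{\left(y,q \right)} = \left(2 q\right)^{2} = 4 q^{2}$)
$\left(-106 + n{\left(6,-8 \right)}\right) \left(-25\right) - \left(-24504 + u{\left(145 \right)}\right) = \left(-106 + 4 \left(-8\right)^{2}\right) \left(-25\right) - \left(-24504 + 145\right) = \left(-106 + 4 \cdot 64\right) \left(-25\right) - -24359 = \left(-106 + 256\right) \left(-25\right) + 24359 = 150 \left(-25\right) + 24359 = -3750 + 24359 = 20609$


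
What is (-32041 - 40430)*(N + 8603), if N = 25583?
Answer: -2477493606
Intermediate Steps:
(-32041 - 40430)*(N + 8603) = (-32041 - 40430)*(25583 + 8603) = -72471*34186 = -2477493606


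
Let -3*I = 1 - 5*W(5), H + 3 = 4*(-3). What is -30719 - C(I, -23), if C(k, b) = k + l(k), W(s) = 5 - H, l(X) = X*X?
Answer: -31841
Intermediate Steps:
H = -15 (H = -3 + 4*(-3) = -3 - 12 = -15)
l(X) = X²
W(s) = 20 (W(s) = 5 - 1*(-15) = 5 + 15 = 20)
I = 33 (I = -(1 - 5*20)/3 = -(1 - 100)/3 = -⅓*(-99) = 33)
C(k, b) = k + k²
-30719 - C(I, -23) = -30719 - 33*(1 + 33) = -30719 - 33*34 = -30719 - 1*1122 = -30719 - 1122 = -31841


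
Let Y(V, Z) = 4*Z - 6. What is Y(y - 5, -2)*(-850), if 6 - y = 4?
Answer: 11900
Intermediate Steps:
y = 2 (y = 6 - 1*4 = 6 - 4 = 2)
Y(V, Z) = -6 + 4*Z
Y(y - 5, -2)*(-850) = (-6 + 4*(-2))*(-850) = (-6 - 8)*(-850) = -14*(-850) = 11900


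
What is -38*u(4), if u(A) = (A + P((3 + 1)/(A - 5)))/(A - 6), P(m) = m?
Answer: 0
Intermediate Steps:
u(A) = (A + 4/(-5 + A))/(-6 + A) (u(A) = (A + (3 + 1)/(A - 5))/(A - 6) = (A + 4/(-5 + A))/(-6 + A))
-38*u(4) = -38*(4 + 4*(-5 + 4))/((-6 + 4)*(-5 + 4)) = -38*(4 + 4*(-1))/((-2)*(-1)) = -(-19)*(-1)*(4 - 4) = -(-19)*(-1)*0 = -38*0 = 0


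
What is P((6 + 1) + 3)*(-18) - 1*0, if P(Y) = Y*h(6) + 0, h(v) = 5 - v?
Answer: 180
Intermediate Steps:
P(Y) = -Y (P(Y) = Y*(5 - 1*6) + 0 = Y*(5 - 6) + 0 = Y*(-1) + 0 = -Y + 0 = -Y)
P((6 + 1) + 3)*(-18) - 1*0 = -((6 + 1) + 3)*(-18) - 1*0 = -(7 + 3)*(-18) + 0 = -1*10*(-18) + 0 = -10*(-18) + 0 = 180 + 0 = 180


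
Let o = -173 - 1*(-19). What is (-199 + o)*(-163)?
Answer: 57539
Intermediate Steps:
o = -154 (o = -173 + 19 = -154)
(-199 + o)*(-163) = (-199 - 154)*(-163) = -353*(-163) = 57539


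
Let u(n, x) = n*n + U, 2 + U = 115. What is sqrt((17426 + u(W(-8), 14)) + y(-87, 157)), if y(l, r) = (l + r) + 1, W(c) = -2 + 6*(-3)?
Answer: sqrt(18010) ≈ 134.20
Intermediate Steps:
U = 113 (U = -2 + 115 = 113)
W(c) = -20 (W(c) = -2 - 18 = -20)
u(n, x) = 113 + n**2 (u(n, x) = n*n + 113 = n**2 + 113 = 113 + n**2)
y(l, r) = 1 + l + r
sqrt((17426 + u(W(-8), 14)) + y(-87, 157)) = sqrt((17426 + (113 + (-20)**2)) + (1 - 87 + 157)) = sqrt((17426 + (113 + 400)) + 71) = sqrt((17426 + 513) + 71) = sqrt(17939 + 71) = sqrt(18010)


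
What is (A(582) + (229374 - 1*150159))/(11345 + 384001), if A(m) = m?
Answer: 26599/131782 ≈ 0.20184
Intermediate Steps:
(A(582) + (229374 - 1*150159))/(11345 + 384001) = (582 + (229374 - 1*150159))/(11345 + 384001) = (582 + (229374 - 150159))/395346 = (582 + 79215)*(1/395346) = 79797*(1/395346) = 26599/131782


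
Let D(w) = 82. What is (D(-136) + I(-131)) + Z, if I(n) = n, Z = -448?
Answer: -497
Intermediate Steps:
(D(-136) + I(-131)) + Z = (82 - 131) - 448 = -49 - 448 = -497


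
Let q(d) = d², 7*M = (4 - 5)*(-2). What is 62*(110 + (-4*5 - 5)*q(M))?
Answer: 327980/49 ≈ 6693.5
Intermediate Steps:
M = 2/7 (M = ((4 - 5)*(-2))/7 = (-1*(-2))/7 = (⅐)*2 = 2/7 ≈ 0.28571)
62*(110 + (-4*5 - 5)*q(M)) = 62*(110 + (-4*5 - 5)*(2/7)²) = 62*(110 + (-20 - 5)*(4/49)) = 62*(110 - 25*4/49) = 62*(110 - 100/49) = 62*(5290/49) = 327980/49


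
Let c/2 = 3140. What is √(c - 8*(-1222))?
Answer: 6*√446 ≈ 126.71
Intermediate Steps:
c = 6280 (c = 2*3140 = 6280)
√(c - 8*(-1222)) = √(6280 - 8*(-1222)) = √(6280 + 9776) = √16056 = 6*√446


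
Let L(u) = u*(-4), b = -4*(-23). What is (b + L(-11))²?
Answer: 18496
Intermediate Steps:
b = 92
L(u) = -4*u
(b + L(-11))² = (92 - 4*(-11))² = (92 + 44)² = 136² = 18496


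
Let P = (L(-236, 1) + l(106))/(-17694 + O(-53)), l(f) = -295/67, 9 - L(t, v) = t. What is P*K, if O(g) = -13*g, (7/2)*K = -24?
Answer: 154752/1595069 ≈ 0.097019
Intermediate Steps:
L(t, v) = 9 - t
l(f) = -295/67 (l(f) = -295*1/67 = -295/67)
K = -48/7 (K = (2/7)*(-24) = -48/7 ≈ -6.8571)
P = -3224/227867 (P = ((9 - 1*(-236)) - 295/67)/(-17694 - 13*(-53)) = ((9 + 236) - 295/67)/(-17694 + 689) = (245 - 295/67)/(-17005) = (16120/67)*(-1/17005) = -3224/227867 ≈ -0.014149)
P*K = -3224/227867*(-48/7) = 154752/1595069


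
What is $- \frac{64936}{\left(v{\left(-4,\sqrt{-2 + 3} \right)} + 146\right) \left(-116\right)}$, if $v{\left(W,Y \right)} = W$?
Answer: $\frac{8117}{2059} \approx 3.9422$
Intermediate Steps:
$- \frac{64936}{\left(v{\left(-4,\sqrt{-2 + 3} \right)} + 146\right) \left(-116\right)} = - \frac{64936}{\left(-4 + 146\right) \left(-116\right)} = - \frac{64936}{142 \left(-116\right)} = - \frac{64936}{-16472} = \left(-64936\right) \left(- \frac{1}{16472}\right) = \frac{8117}{2059}$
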